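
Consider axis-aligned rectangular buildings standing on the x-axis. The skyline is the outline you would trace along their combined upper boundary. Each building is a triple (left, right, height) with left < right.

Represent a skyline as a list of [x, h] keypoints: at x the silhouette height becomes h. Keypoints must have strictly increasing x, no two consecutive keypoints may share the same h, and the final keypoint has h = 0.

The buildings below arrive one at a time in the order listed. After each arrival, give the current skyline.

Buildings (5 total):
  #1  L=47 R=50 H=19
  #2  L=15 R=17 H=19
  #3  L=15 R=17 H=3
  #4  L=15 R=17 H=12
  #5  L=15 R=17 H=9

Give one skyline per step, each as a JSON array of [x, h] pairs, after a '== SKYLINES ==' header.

== SKYLINES ==
[[47,19],[50,0]]
[[15,19],[17,0],[47,19],[50,0]]
[[15,19],[17,0],[47,19],[50,0]]
[[15,19],[17,0],[47,19],[50,0]]
[[15,19],[17,0],[47,19],[50,0]]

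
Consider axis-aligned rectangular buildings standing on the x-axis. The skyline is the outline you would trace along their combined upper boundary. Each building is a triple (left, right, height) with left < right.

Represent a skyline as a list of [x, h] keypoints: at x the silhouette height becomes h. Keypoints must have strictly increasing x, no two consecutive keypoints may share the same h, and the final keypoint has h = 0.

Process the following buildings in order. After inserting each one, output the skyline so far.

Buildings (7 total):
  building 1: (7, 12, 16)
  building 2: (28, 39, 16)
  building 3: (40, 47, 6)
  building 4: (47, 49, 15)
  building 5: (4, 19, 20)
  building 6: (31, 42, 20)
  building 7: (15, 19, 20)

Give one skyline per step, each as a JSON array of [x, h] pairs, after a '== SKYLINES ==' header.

== SKYLINES ==
[[7,16],[12,0]]
[[7,16],[12,0],[28,16],[39,0]]
[[7,16],[12,0],[28,16],[39,0],[40,6],[47,0]]
[[7,16],[12,0],[28,16],[39,0],[40,6],[47,15],[49,0]]
[[4,20],[19,0],[28,16],[39,0],[40,6],[47,15],[49,0]]
[[4,20],[19,0],[28,16],[31,20],[42,6],[47,15],[49,0]]
[[4,20],[19,0],[28,16],[31,20],[42,6],[47,15],[49,0]]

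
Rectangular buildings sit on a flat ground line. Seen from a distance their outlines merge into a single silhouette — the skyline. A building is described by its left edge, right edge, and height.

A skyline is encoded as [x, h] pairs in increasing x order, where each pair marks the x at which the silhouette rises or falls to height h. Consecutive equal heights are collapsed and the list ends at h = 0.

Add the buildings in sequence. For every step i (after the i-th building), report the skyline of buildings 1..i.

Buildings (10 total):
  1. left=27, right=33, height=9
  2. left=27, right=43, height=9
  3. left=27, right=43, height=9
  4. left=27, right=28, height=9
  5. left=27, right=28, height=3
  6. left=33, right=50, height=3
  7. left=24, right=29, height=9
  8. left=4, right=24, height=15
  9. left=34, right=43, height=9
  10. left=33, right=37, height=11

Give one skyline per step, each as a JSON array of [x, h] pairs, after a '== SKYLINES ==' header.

== SKYLINES ==
[[27,9],[33,0]]
[[27,9],[43,0]]
[[27,9],[43,0]]
[[27,9],[43,0]]
[[27,9],[43,0]]
[[27,9],[43,3],[50,0]]
[[24,9],[43,3],[50,0]]
[[4,15],[24,9],[43,3],[50,0]]
[[4,15],[24,9],[43,3],[50,0]]
[[4,15],[24,9],[33,11],[37,9],[43,3],[50,0]]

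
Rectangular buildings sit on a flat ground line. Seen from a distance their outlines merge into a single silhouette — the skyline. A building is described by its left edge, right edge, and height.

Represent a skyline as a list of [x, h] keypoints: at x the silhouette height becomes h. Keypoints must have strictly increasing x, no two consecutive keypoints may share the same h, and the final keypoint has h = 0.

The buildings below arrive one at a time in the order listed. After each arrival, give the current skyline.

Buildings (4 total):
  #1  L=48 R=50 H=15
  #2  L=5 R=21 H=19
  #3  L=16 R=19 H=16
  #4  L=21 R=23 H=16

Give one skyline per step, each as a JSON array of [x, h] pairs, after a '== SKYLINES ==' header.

== SKYLINES ==
[[48,15],[50,0]]
[[5,19],[21,0],[48,15],[50,0]]
[[5,19],[21,0],[48,15],[50,0]]
[[5,19],[21,16],[23,0],[48,15],[50,0]]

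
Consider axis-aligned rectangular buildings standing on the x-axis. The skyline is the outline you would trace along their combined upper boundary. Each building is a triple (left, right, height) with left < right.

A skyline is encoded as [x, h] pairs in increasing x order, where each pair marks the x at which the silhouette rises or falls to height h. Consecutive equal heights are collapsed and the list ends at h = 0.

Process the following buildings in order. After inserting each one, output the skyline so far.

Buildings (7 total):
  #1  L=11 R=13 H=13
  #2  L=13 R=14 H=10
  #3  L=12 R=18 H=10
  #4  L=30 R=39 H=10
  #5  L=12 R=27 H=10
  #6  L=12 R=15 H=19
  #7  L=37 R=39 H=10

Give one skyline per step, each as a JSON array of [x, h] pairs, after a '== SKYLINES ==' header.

== SKYLINES ==
[[11,13],[13,0]]
[[11,13],[13,10],[14,0]]
[[11,13],[13,10],[18,0]]
[[11,13],[13,10],[18,0],[30,10],[39,0]]
[[11,13],[13,10],[27,0],[30,10],[39,0]]
[[11,13],[12,19],[15,10],[27,0],[30,10],[39,0]]
[[11,13],[12,19],[15,10],[27,0],[30,10],[39,0]]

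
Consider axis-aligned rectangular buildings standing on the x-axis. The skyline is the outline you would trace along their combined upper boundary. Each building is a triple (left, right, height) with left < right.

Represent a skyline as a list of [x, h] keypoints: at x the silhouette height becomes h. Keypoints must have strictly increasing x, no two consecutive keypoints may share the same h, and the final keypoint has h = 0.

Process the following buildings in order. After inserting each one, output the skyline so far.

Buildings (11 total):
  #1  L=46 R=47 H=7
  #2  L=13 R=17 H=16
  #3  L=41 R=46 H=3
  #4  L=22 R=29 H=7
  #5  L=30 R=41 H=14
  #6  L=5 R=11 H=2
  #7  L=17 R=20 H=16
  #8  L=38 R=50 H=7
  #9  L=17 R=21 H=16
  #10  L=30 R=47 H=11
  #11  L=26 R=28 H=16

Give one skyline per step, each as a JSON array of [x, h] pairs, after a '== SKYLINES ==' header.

== SKYLINES ==
[[46,7],[47,0]]
[[13,16],[17,0],[46,7],[47,0]]
[[13,16],[17,0],[41,3],[46,7],[47,0]]
[[13,16],[17,0],[22,7],[29,0],[41,3],[46,7],[47,0]]
[[13,16],[17,0],[22,7],[29,0],[30,14],[41,3],[46,7],[47,0]]
[[5,2],[11,0],[13,16],[17,0],[22,7],[29,0],[30,14],[41,3],[46,7],[47,0]]
[[5,2],[11,0],[13,16],[20,0],[22,7],[29,0],[30,14],[41,3],[46,7],[47,0]]
[[5,2],[11,0],[13,16],[20,0],[22,7],[29,0],[30,14],[41,7],[50,0]]
[[5,2],[11,0],[13,16],[21,0],[22,7],[29,0],[30,14],[41,7],[50,0]]
[[5,2],[11,0],[13,16],[21,0],[22,7],[29,0],[30,14],[41,11],[47,7],[50,0]]
[[5,2],[11,0],[13,16],[21,0],[22,7],[26,16],[28,7],[29,0],[30,14],[41,11],[47,7],[50,0]]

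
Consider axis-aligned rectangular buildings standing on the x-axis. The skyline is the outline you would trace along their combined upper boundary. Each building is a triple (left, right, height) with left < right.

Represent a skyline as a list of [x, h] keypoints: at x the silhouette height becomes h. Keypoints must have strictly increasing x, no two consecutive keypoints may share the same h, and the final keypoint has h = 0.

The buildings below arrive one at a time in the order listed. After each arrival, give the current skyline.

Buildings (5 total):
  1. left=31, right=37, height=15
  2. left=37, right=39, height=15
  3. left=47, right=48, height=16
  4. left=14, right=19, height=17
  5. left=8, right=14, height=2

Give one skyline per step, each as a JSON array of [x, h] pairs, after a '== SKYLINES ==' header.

== SKYLINES ==
[[31,15],[37,0]]
[[31,15],[39,0]]
[[31,15],[39,0],[47,16],[48,0]]
[[14,17],[19,0],[31,15],[39,0],[47,16],[48,0]]
[[8,2],[14,17],[19,0],[31,15],[39,0],[47,16],[48,0]]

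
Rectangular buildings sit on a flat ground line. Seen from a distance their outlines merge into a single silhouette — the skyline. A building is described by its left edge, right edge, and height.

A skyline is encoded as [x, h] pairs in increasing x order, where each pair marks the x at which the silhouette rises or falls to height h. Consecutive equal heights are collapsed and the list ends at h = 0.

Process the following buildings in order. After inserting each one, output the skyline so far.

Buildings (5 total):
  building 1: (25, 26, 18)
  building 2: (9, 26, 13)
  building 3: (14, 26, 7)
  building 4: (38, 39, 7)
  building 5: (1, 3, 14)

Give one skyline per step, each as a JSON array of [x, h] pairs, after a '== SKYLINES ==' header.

== SKYLINES ==
[[25,18],[26,0]]
[[9,13],[25,18],[26,0]]
[[9,13],[25,18],[26,0]]
[[9,13],[25,18],[26,0],[38,7],[39,0]]
[[1,14],[3,0],[9,13],[25,18],[26,0],[38,7],[39,0]]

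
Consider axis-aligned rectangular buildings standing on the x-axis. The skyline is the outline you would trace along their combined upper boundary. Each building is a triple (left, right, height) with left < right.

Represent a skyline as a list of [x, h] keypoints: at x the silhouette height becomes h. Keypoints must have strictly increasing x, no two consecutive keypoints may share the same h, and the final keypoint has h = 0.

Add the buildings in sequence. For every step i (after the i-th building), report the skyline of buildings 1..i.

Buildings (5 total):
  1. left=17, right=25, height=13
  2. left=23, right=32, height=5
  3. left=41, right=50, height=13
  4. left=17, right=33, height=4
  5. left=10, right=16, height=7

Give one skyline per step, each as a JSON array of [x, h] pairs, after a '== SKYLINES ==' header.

== SKYLINES ==
[[17,13],[25,0]]
[[17,13],[25,5],[32,0]]
[[17,13],[25,5],[32,0],[41,13],[50,0]]
[[17,13],[25,5],[32,4],[33,0],[41,13],[50,0]]
[[10,7],[16,0],[17,13],[25,5],[32,4],[33,0],[41,13],[50,0]]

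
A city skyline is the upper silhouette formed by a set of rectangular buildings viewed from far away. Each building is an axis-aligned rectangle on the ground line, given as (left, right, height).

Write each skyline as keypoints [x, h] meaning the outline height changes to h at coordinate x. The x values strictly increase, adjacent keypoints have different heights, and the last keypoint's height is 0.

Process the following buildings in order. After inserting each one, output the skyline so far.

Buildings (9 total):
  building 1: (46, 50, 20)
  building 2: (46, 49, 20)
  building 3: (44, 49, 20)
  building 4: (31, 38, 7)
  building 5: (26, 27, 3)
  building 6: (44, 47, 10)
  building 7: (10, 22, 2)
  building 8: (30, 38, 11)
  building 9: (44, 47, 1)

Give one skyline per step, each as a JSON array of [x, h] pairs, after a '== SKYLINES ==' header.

== SKYLINES ==
[[46,20],[50,0]]
[[46,20],[50,0]]
[[44,20],[50,0]]
[[31,7],[38,0],[44,20],[50,0]]
[[26,3],[27,0],[31,7],[38,0],[44,20],[50,0]]
[[26,3],[27,0],[31,7],[38,0],[44,20],[50,0]]
[[10,2],[22,0],[26,3],[27,0],[31,7],[38,0],[44,20],[50,0]]
[[10,2],[22,0],[26,3],[27,0],[30,11],[38,0],[44,20],[50,0]]
[[10,2],[22,0],[26,3],[27,0],[30,11],[38,0],[44,20],[50,0]]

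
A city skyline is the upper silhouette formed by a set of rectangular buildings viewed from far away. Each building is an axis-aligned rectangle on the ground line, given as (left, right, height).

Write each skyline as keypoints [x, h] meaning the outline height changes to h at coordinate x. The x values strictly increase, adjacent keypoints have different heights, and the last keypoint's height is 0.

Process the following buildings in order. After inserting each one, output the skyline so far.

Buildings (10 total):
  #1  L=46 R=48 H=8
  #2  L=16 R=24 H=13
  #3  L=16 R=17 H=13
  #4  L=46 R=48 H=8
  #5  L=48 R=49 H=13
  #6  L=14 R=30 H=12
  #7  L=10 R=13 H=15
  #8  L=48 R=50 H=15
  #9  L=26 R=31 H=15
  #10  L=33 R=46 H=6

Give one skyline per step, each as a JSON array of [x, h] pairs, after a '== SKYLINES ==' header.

== SKYLINES ==
[[46,8],[48,0]]
[[16,13],[24,0],[46,8],[48,0]]
[[16,13],[24,0],[46,8],[48,0]]
[[16,13],[24,0],[46,8],[48,0]]
[[16,13],[24,0],[46,8],[48,13],[49,0]]
[[14,12],[16,13],[24,12],[30,0],[46,8],[48,13],[49,0]]
[[10,15],[13,0],[14,12],[16,13],[24,12],[30,0],[46,8],[48,13],[49,0]]
[[10,15],[13,0],[14,12],[16,13],[24,12],[30,0],[46,8],[48,15],[50,0]]
[[10,15],[13,0],[14,12],[16,13],[24,12],[26,15],[31,0],[46,8],[48,15],[50,0]]
[[10,15],[13,0],[14,12],[16,13],[24,12],[26,15],[31,0],[33,6],[46,8],[48,15],[50,0]]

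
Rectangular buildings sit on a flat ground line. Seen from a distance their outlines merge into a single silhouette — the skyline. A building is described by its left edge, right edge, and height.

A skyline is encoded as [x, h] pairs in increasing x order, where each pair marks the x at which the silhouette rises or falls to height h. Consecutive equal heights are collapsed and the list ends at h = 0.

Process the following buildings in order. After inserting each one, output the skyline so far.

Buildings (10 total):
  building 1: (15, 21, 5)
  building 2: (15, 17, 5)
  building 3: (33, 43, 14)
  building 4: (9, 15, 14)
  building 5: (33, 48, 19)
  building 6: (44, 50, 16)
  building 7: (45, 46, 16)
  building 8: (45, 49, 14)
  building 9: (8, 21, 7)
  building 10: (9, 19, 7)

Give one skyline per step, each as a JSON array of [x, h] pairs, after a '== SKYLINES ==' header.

== SKYLINES ==
[[15,5],[21,0]]
[[15,5],[21,0]]
[[15,5],[21,0],[33,14],[43,0]]
[[9,14],[15,5],[21,0],[33,14],[43,0]]
[[9,14],[15,5],[21,0],[33,19],[48,0]]
[[9,14],[15,5],[21,0],[33,19],[48,16],[50,0]]
[[9,14],[15,5],[21,0],[33,19],[48,16],[50,0]]
[[9,14],[15,5],[21,0],[33,19],[48,16],[50,0]]
[[8,7],[9,14],[15,7],[21,0],[33,19],[48,16],[50,0]]
[[8,7],[9,14],[15,7],[21,0],[33,19],[48,16],[50,0]]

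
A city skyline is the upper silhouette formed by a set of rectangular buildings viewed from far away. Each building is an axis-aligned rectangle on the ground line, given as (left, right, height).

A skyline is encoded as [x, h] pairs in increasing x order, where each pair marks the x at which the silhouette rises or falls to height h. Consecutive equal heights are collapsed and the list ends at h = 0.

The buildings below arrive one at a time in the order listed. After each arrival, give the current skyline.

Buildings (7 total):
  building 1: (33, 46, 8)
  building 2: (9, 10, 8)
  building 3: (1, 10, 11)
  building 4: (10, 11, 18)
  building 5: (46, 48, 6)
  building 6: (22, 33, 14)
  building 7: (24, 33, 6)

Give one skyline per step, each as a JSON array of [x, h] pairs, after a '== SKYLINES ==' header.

== SKYLINES ==
[[33,8],[46,0]]
[[9,8],[10,0],[33,8],[46,0]]
[[1,11],[10,0],[33,8],[46,0]]
[[1,11],[10,18],[11,0],[33,8],[46,0]]
[[1,11],[10,18],[11,0],[33,8],[46,6],[48,0]]
[[1,11],[10,18],[11,0],[22,14],[33,8],[46,6],[48,0]]
[[1,11],[10,18],[11,0],[22,14],[33,8],[46,6],[48,0]]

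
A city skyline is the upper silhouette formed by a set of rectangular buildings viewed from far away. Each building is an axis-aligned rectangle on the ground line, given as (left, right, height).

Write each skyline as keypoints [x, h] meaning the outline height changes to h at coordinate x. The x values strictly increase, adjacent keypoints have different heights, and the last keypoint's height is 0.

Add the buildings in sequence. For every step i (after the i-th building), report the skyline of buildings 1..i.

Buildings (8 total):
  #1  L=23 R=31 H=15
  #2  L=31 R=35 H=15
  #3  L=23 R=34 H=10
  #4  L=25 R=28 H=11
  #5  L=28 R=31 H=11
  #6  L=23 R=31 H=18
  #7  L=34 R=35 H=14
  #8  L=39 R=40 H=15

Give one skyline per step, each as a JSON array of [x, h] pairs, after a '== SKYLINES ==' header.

== SKYLINES ==
[[23,15],[31,0]]
[[23,15],[35,0]]
[[23,15],[35,0]]
[[23,15],[35,0]]
[[23,15],[35,0]]
[[23,18],[31,15],[35,0]]
[[23,18],[31,15],[35,0]]
[[23,18],[31,15],[35,0],[39,15],[40,0]]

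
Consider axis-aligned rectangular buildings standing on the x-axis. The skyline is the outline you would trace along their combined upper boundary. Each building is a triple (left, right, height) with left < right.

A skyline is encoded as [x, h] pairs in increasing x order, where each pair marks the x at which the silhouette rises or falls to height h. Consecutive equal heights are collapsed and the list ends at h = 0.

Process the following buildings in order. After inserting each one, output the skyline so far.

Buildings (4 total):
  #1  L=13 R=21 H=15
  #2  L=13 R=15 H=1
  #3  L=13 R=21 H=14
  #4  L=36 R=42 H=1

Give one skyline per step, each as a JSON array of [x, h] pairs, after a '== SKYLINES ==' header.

== SKYLINES ==
[[13,15],[21,0]]
[[13,15],[21,0]]
[[13,15],[21,0]]
[[13,15],[21,0],[36,1],[42,0]]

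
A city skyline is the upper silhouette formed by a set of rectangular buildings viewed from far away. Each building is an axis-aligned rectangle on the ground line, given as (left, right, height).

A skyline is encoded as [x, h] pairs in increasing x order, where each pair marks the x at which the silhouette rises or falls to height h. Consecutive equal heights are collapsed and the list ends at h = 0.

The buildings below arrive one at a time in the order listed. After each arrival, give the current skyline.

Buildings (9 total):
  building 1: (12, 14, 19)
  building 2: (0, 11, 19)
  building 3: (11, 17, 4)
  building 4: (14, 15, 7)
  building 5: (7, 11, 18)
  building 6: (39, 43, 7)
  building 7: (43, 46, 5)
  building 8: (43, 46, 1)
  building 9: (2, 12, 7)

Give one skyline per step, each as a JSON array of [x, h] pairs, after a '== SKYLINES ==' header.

== SKYLINES ==
[[12,19],[14,0]]
[[0,19],[11,0],[12,19],[14,0]]
[[0,19],[11,4],[12,19],[14,4],[17,0]]
[[0,19],[11,4],[12,19],[14,7],[15,4],[17,0]]
[[0,19],[11,4],[12,19],[14,7],[15,4],[17,0]]
[[0,19],[11,4],[12,19],[14,7],[15,4],[17,0],[39,7],[43,0]]
[[0,19],[11,4],[12,19],[14,7],[15,4],[17,0],[39,7],[43,5],[46,0]]
[[0,19],[11,4],[12,19],[14,7],[15,4],[17,0],[39,7],[43,5],[46,0]]
[[0,19],[11,7],[12,19],[14,7],[15,4],[17,0],[39,7],[43,5],[46,0]]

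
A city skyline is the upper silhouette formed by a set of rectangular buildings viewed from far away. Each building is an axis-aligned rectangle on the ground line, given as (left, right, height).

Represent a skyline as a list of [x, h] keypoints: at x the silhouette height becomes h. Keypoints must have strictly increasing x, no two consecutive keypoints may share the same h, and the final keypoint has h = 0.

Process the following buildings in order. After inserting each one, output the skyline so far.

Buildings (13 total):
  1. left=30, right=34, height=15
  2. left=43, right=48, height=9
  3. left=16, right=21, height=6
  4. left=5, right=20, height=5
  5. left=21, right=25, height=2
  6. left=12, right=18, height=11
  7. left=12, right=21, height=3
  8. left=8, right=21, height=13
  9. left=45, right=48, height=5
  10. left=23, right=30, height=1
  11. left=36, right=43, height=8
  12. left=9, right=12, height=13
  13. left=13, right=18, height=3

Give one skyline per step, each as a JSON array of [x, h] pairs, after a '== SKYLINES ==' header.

== SKYLINES ==
[[30,15],[34,0]]
[[30,15],[34,0],[43,9],[48,0]]
[[16,6],[21,0],[30,15],[34,0],[43,9],[48,0]]
[[5,5],[16,6],[21,0],[30,15],[34,0],[43,9],[48,0]]
[[5,5],[16,6],[21,2],[25,0],[30,15],[34,0],[43,9],[48,0]]
[[5,5],[12,11],[18,6],[21,2],[25,0],[30,15],[34,0],[43,9],[48,0]]
[[5,5],[12,11],[18,6],[21,2],[25,0],[30,15],[34,0],[43,9],[48,0]]
[[5,5],[8,13],[21,2],[25,0],[30,15],[34,0],[43,9],[48,0]]
[[5,5],[8,13],[21,2],[25,0],[30,15],[34,0],[43,9],[48,0]]
[[5,5],[8,13],[21,2],[25,1],[30,15],[34,0],[43,9],[48,0]]
[[5,5],[8,13],[21,2],[25,1],[30,15],[34,0],[36,8],[43,9],[48,0]]
[[5,5],[8,13],[21,2],[25,1],[30,15],[34,0],[36,8],[43,9],[48,0]]
[[5,5],[8,13],[21,2],[25,1],[30,15],[34,0],[36,8],[43,9],[48,0]]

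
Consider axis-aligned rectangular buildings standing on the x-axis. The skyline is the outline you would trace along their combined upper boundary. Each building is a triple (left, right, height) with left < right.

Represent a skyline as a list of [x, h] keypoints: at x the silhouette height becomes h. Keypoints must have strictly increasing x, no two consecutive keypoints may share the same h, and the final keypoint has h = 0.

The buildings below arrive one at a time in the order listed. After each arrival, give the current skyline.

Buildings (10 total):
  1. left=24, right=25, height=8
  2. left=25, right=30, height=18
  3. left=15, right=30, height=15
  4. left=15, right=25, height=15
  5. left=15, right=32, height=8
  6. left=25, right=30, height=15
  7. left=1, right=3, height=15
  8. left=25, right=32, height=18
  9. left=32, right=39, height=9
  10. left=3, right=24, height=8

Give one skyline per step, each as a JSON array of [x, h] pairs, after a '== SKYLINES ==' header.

== SKYLINES ==
[[24,8],[25,0]]
[[24,8],[25,18],[30,0]]
[[15,15],[25,18],[30,0]]
[[15,15],[25,18],[30,0]]
[[15,15],[25,18],[30,8],[32,0]]
[[15,15],[25,18],[30,8],[32,0]]
[[1,15],[3,0],[15,15],[25,18],[30,8],[32,0]]
[[1,15],[3,0],[15,15],[25,18],[32,0]]
[[1,15],[3,0],[15,15],[25,18],[32,9],[39,0]]
[[1,15],[3,8],[15,15],[25,18],[32,9],[39,0]]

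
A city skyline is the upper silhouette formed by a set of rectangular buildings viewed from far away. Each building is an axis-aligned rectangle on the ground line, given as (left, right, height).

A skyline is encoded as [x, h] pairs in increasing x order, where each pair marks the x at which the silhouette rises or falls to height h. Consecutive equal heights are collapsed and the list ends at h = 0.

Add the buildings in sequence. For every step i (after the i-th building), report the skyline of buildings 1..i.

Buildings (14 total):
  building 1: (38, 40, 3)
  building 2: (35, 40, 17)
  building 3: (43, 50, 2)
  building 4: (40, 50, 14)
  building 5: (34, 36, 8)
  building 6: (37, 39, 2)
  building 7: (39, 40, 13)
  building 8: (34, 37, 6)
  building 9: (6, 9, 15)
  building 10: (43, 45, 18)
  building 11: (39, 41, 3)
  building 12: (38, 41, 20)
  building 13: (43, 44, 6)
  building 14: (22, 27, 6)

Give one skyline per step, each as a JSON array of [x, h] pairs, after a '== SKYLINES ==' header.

== SKYLINES ==
[[38,3],[40,0]]
[[35,17],[40,0]]
[[35,17],[40,0],[43,2],[50,0]]
[[35,17],[40,14],[50,0]]
[[34,8],[35,17],[40,14],[50,0]]
[[34,8],[35,17],[40,14],[50,0]]
[[34,8],[35,17],[40,14],[50,0]]
[[34,8],[35,17],[40,14],[50,0]]
[[6,15],[9,0],[34,8],[35,17],[40,14],[50,0]]
[[6,15],[9,0],[34,8],[35,17],[40,14],[43,18],[45,14],[50,0]]
[[6,15],[9,0],[34,8],[35,17],[40,14],[43,18],[45,14],[50,0]]
[[6,15],[9,0],[34,8],[35,17],[38,20],[41,14],[43,18],[45,14],[50,0]]
[[6,15],[9,0],[34,8],[35,17],[38,20],[41,14],[43,18],[45,14],[50,0]]
[[6,15],[9,0],[22,6],[27,0],[34,8],[35,17],[38,20],[41,14],[43,18],[45,14],[50,0]]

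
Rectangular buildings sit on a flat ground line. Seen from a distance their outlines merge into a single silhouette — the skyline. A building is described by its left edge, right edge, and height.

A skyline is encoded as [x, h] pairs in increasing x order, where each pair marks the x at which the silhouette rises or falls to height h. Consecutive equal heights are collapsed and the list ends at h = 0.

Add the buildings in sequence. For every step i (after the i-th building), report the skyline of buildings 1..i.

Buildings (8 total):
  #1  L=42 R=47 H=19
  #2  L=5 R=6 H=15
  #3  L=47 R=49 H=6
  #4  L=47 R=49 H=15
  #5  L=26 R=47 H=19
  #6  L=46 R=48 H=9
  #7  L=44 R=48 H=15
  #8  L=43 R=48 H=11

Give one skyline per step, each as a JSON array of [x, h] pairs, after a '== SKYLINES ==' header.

== SKYLINES ==
[[42,19],[47,0]]
[[5,15],[6,0],[42,19],[47,0]]
[[5,15],[6,0],[42,19],[47,6],[49,0]]
[[5,15],[6,0],[42,19],[47,15],[49,0]]
[[5,15],[6,0],[26,19],[47,15],[49,0]]
[[5,15],[6,0],[26,19],[47,15],[49,0]]
[[5,15],[6,0],[26,19],[47,15],[49,0]]
[[5,15],[6,0],[26,19],[47,15],[49,0]]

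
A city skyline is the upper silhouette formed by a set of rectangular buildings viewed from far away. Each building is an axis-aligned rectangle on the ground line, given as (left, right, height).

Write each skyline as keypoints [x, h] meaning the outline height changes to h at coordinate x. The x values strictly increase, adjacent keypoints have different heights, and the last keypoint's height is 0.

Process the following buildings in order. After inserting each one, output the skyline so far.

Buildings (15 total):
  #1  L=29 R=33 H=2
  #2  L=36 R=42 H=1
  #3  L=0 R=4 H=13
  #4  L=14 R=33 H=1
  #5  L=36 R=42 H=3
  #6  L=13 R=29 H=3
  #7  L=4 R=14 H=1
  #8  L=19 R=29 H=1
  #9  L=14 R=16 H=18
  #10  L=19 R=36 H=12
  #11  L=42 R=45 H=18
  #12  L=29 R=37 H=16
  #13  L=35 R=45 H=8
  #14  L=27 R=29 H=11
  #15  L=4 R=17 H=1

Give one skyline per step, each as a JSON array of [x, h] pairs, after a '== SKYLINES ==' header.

== SKYLINES ==
[[29,2],[33,0]]
[[29,2],[33,0],[36,1],[42,0]]
[[0,13],[4,0],[29,2],[33,0],[36,1],[42,0]]
[[0,13],[4,0],[14,1],[29,2],[33,0],[36,1],[42,0]]
[[0,13],[4,0],[14,1],[29,2],[33,0],[36,3],[42,0]]
[[0,13],[4,0],[13,3],[29,2],[33,0],[36,3],[42,0]]
[[0,13],[4,1],[13,3],[29,2],[33,0],[36,3],[42,0]]
[[0,13],[4,1],[13,3],[29,2],[33,0],[36,3],[42,0]]
[[0,13],[4,1],[13,3],[14,18],[16,3],[29,2],[33,0],[36,3],[42,0]]
[[0,13],[4,1],[13,3],[14,18],[16,3],[19,12],[36,3],[42,0]]
[[0,13],[4,1],[13,3],[14,18],[16,3],[19,12],[36,3],[42,18],[45,0]]
[[0,13],[4,1],[13,3],[14,18],[16,3],[19,12],[29,16],[37,3],[42,18],[45,0]]
[[0,13],[4,1],[13,3],[14,18],[16,3],[19,12],[29,16],[37,8],[42,18],[45,0]]
[[0,13],[4,1],[13,3],[14,18],[16,3],[19,12],[29,16],[37,8],[42,18],[45,0]]
[[0,13],[4,1],[13,3],[14,18],[16,3],[19,12],[29,16],[37,8],[42,18],[45,0]]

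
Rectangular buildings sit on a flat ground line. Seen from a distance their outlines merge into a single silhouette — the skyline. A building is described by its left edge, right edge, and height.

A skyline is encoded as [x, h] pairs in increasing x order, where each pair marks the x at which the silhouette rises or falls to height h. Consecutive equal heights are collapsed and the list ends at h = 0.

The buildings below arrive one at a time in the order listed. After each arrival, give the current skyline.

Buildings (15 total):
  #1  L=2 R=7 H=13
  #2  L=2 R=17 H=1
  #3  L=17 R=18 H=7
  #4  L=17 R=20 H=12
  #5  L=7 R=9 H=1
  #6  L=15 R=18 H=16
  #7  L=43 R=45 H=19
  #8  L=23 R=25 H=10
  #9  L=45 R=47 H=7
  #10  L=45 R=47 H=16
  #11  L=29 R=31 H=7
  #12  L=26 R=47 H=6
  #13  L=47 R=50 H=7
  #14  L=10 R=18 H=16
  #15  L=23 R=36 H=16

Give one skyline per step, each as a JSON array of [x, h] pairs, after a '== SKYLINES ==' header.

== SKYLINES ==
[[2,13],[7,0]]
[[2,13],[7,1],[17,0]]
[[2,13],[7,1],[17,7],[18,0]]
[[2,13],[7,1],[17,12],[20,0]]
[[2,13],[7,1],[17,12],[20,0]]
[[2,13],[7,1],[15,16],[18,12],[20,0]]
[[2,13],[7,1],[15,16],[18,12],[20,0],[43,19],[45,0]]
[[2,13],[7,1],[15,16],[18,12],[20,0],[23,10],[25,0],[43,19],[45,0]]
[[2,13],[7,1],[15,16],[18,12],[20,0],[23,10],[25,0],[43,19],[45,7],[47,0]]
[[2,13],[7,1],[15,16],[18,12],[20,0],[23,10],[25,0],[43,19],[45,16],[47,0]]
[[2,13],[7,1],[15,16],[18,12],[20,0],[23,10],[25,0],[29,7],[31,0],[43,19],[45,16],[47,0]]
[[2,13],[7,1],[15,16],[18,12],[20,0],[23,10],[25,0],[26,6],[29,7],[31,6],[43,19],[45,16],[47,0]]
[[2,13],[7,1],[15,16],[18,12],[20,0],[23,10],[25,0],[26,6],[29,7],[31,6],[43,19],[45,16],[47,7],[50,0]]
[[2,13],[7,1],[10,16],[18,12],[20,0],[23,10],[25,0],[26,6],[29,7],[31,6],[43,19],[45,16],[47,7],[50,0]]
[[2,13],[7,1],[10,16],[18,12],[20,0],[23,16],[36,6],[43,19],[45,16],[47,7],[50,0]]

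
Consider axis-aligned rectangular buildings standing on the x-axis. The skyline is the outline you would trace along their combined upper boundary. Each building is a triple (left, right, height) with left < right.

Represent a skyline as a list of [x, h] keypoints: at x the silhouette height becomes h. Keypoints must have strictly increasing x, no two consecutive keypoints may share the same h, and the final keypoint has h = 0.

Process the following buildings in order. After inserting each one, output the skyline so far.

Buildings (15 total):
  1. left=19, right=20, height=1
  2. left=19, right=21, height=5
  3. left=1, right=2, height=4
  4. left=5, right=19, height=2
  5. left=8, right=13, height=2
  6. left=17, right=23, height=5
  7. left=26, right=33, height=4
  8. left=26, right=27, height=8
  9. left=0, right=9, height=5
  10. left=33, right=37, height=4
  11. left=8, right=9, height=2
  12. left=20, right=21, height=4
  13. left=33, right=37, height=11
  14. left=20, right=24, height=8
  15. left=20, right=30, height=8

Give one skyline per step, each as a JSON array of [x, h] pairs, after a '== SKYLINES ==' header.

== SKYLINES ==
[[19,1],[20,0]]
[[19,5],[21,0]]
[[1,4],[2,0],[19,5],[21,0]]
[[1,4],[2,0],[5,2],[19,5],[21,0]]
[[1,4],[2,0],[5,2],[19,5],[21,0]]
[[1,4],[2,0],[5,2],[17,5],[23,0]]
[[1,4],[2,0],[5,2],[17,5],[23,0],[26,4],[33,0]]
[[1,4],[2,0],[5,2],[17,5],[23,0],[26,8],[27,4],[33,0]]
[[0,5],[9,2],[17,5],[23,0],[26,8],[27,4],[33,0]]
[[0,5],[9,2],[17,5],[23,0],[26,8],[27,4],[37,0]]
[[0,5],[9,2],[17,5],[23,0],[26,8],[27,4],[37,0]]
[[0,5],[9,2],[17,5],[23,0],[26,8],[27,4],[37,0]]
[[0,5],[9,2],[17,5],[23,0],[26,8],[27,4],[33,11],[37,0]]
[[0,5],[9,2],[17,5],[20,8],[24,0],[26,8],[27,4],[33,11],[37,0]]
[[0,5],[9,2],[17,5],[20,8],[30,4],[33,11],[37,0]]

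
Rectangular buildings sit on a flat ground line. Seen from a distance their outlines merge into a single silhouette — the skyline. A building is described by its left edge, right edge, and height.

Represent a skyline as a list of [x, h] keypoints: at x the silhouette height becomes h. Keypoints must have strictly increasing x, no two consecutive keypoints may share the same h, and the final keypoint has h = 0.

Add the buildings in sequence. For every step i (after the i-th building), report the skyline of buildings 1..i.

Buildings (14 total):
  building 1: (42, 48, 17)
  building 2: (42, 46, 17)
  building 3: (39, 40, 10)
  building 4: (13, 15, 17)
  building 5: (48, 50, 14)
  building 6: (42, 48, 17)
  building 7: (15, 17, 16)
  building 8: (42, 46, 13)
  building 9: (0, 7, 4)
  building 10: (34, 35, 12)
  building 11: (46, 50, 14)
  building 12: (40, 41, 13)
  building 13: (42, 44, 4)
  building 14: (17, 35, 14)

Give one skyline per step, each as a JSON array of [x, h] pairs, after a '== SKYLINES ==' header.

== SKYLINES ==
[[42,17],[48,0]]
[[42,17],[48,0]]
[[39,10],[40,0],[42,17],[48,0]]
[[13,17],[15,0],[39,10],[40,0],[42,17],[48,0]]
[[13,17],[15,0],[39,10],[40,0],[42,17],[48,14],[50,0]]
[[13,17],[15,0],[39,10],[40,0],[42,17],[48,14],[50,0]]
[[13,17],[15,16],[17,0],[39,10],[40,0],[42,17],[48,14],[50,0]]
[[13,17],[15,16],[17,0],[39,10],[40,0],[42,17],[48,14],[50,0]]
[[0,4],[7,0],[13,17],[15,16],[17,0],[39,10],[40,0],[42,17],[48,14],[50,0]]
[[0,4],[7,0],[13,17],[15,16],[17,0],[34,12],[35,0],[39,10],[40,0],[42,17],[48,14],[50,0]]
[[0,4],[7,0],[13,17],[15,16],[17,0],[34,12],[35,0],[39,10],[40,0],[42,17],[48,14],[50,0]]
[[0,4],[7,0],[13,17],[15,16],[17,0],[34,12],[35,0],[39,10],[40,13],[41,0],[42,17],[48,14],[50,0]]
[[0,4],[7,0],[13,17],[15,16],[17,0],[34,12],[35,0],[39,10],[40,13],[41,0],[42,17],[48,14],[50,0]]
[[0,4],[7,0],[13,17],[15,16],[17,14],[35,0],[39,10],[40,13],[41,0],[42,17],[48,14],[50,0]]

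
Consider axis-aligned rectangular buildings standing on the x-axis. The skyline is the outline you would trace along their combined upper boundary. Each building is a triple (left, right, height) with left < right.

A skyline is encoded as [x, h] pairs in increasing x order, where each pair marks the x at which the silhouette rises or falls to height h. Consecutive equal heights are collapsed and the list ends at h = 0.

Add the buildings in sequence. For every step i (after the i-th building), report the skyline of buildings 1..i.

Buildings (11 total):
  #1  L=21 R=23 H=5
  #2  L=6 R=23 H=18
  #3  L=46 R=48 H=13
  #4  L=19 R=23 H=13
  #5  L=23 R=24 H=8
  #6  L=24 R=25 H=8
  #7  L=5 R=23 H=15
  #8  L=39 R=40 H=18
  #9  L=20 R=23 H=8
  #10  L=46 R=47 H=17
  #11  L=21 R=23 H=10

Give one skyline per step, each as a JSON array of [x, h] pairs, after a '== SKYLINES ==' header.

== SKYLINES ==
[[21,5],[23,0]]
[[6,18],[23,0]]
[[6,18],[23,0],[46,13],[48,0]]
[[6,18],[23,0],[46,13],[48,0]]
[[6,18],[23,8],[24,0],[46,13],[48,0]]
[[6,18],[23,8],[25,0],[46,13],[48,0]]
[[5,15],[6,18],[23,8],[25,0],[46,13],[48,0]]
[[5,15],[6,18],[23,8],[25,0],[39,18],[40,0],[46,13],[48,0]]
[[5,15],[6,18],[23,8],[25,0],[39,18],[40,0],[46,13],[48,0]]
[[5,15],[6,18],[23,8],[25,0],[39,18],[40,0],[46,17],[47,13],[48,0]]
[[5,15],[6,18],[23,8],[25,0],[39,18],[40,0],[46,17],[47,13],[48,0]]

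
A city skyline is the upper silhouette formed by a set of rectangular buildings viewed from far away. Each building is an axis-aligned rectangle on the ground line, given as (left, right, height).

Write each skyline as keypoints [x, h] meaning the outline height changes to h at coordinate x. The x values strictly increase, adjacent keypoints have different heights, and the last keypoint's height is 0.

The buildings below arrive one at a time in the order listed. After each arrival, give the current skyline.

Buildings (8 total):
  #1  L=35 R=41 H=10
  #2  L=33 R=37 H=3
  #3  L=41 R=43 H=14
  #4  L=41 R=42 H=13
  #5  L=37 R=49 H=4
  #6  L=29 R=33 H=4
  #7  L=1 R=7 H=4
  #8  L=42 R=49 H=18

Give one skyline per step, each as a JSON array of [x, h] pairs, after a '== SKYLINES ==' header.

== SKYLINES ==
[[35,10],[41,0]]
[[33,3],[35,10],[41,0]]
[[33,3],[35,10],[41,14],[43,0]]
[[33,3],[35,10],[41,14],[43,0]]
[[33,3],[35,10],[41,14],[43,4],[49,0]]
[[29,4],[33,3],[35,10],[41,14],[43,4],[49,0]]
[[1,4],[7,0],[29,4],[33,3],[35,10],[41,14],[43,4],[49,0]]
[[1,4],[7,0],[29,4],[33,3],[35,10],[41,14],[42,18],[49,0]]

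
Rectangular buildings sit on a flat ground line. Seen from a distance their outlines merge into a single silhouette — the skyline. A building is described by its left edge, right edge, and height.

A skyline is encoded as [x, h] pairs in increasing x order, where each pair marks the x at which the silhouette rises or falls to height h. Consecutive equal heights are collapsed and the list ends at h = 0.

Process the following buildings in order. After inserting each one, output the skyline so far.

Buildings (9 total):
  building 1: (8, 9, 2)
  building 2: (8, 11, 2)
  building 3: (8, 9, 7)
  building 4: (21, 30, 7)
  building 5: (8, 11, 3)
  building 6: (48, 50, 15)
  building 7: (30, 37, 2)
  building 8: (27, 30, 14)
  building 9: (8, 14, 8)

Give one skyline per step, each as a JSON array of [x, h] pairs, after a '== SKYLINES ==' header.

== SKYLINES ==
[[8,2],[9,0]]
[[8,2],[11,0]]
[[8,7],[9,2],[11,0]]
[[8,7],[9,2],[11,0],[21,7],[30,0]]
[[8,7],[9,3],[11,0],[21,7],[30,0]]
[[8,7],[9,3],[11,0],[21,7],[30,0],[48,15],[50,0]]
[[8,7],[9,3],[11,0],[21,7],[30,2],[37,0],[48,15],[50,0]]
[[8,7],[9,3],[11,0],[21,7],[27,14],[30,2],[37,0],[48,15],[50,0]]
[[8,8],[14,0],[21,7],[27,14],[30,2],[37,0],[48,15],[50,0]]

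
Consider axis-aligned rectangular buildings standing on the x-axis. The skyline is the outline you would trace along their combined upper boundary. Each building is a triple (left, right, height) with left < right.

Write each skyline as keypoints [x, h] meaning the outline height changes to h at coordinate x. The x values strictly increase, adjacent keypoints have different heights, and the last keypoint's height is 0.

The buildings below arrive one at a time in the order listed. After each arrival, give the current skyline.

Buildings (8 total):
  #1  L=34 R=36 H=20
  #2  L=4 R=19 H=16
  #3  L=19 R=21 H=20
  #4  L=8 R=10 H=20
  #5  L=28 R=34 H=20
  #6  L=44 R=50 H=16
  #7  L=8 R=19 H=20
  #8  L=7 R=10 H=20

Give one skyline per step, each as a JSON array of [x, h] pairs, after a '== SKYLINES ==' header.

== SKYLINES ==
[[34,20],[36,0]]
[[4,16],[19,0],[34,20],[36,0]]
[[4,16],[19,20],[21,0],[34,20],[36,0]]
[[4,16],[8,20],[10,16],[19,20],[21,0],[34,20],[36,0]]
[[4,16],[8,20],[10,16],[19,20],[21,0],[28,20],[36,0]]
[[4,16],[8,20],[10,16],[19,20],[21,0],[28,20],[36,0],[44,16],[50,0]]
[[4,16],[8,20],[21,0],[28,20],[36,0],[44,16],[50,0]]
[[4,16],[7,20],[21,0],[28,20],[36,0],[44,16],[50,0]]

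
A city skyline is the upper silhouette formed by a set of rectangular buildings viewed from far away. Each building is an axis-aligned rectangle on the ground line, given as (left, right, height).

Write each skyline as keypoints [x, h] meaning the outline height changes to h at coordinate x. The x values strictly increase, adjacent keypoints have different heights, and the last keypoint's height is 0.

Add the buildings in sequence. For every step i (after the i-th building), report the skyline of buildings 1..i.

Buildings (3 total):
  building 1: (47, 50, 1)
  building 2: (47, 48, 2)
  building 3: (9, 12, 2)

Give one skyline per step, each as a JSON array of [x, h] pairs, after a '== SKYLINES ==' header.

== SKYLINES ==
[[47,1],[50,0]]
[[47,2],[48,1],[50,0]]
[[9,2],[12,0],[47,2],[48,1],[50,0]]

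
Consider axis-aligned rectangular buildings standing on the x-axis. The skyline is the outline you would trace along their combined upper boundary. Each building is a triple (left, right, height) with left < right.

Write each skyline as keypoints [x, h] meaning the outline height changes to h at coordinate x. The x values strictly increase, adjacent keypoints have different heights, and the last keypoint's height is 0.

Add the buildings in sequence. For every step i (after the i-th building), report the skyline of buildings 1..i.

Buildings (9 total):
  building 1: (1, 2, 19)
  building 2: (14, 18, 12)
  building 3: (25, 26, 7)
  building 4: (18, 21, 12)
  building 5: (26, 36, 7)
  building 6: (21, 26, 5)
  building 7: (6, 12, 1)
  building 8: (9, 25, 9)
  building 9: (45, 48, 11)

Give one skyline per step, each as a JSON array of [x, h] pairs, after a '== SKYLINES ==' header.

== SKYLINES ==
[[1,19],[2,0]]
[[1,19],[2,0],[14,12],[18,0]]
[[1,19],[2,0],[14,12],[18,0],[25,7],[26,0]]
[[1,19],[2,0],[14,12],[21,0],[25,7],[26,0]]
[[1,19],[2,0],[14,12],[21,0],[25,7],[36,0]]
[[1,19],[2,0],[14,12],[21,5],[25,7],[36,0]]
[[1,19],[2,0],[6,1],[12,0],[14,12],[21,5],[25,7],[36,0]]
[[1,19],[2,0],[6,1],[9,9],[14,12],[21,9],[25,7],[36,0]]
[[1,19],[2,0],[6,1],[9,9],[14,12],[21,9],[25,7],[36,0],[45,11],[48,0]]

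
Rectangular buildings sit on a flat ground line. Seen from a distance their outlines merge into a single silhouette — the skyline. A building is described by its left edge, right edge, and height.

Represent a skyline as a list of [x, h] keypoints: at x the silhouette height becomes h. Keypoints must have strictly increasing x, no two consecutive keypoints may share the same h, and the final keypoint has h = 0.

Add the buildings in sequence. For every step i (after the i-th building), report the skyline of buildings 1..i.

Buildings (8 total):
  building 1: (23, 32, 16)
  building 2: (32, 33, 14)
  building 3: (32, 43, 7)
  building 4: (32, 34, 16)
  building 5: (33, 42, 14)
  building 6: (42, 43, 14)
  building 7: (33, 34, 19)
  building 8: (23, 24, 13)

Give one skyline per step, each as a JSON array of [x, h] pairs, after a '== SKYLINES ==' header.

== SKYLINES ==
[[23,16],[32,0]]
[[23,16],[32,14],[33,0]]
[[23,16],[32,14],[33,7],[43,0]]
[[23,16],[34,7],[43,0]]
[[23,16],[34,14],[42,7],[43,0]]
[[23,16],[34,14],[43,0]]
[[23,16],[33,19],[34,14],[43,0]]
[[23,16],[33,19],[34,14],[43,0]]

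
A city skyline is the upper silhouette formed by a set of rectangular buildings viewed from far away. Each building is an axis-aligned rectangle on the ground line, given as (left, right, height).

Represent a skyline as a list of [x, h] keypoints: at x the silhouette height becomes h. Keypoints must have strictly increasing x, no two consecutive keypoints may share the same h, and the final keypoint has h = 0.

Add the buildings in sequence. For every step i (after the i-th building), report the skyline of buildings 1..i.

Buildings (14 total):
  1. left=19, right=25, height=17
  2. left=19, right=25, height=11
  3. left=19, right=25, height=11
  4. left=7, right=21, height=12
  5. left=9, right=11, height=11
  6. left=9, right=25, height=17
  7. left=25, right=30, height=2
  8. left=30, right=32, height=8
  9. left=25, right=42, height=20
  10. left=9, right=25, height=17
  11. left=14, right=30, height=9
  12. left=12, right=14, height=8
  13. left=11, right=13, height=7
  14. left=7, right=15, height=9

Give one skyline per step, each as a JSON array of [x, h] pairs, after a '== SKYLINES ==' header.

== SKYLINES ==
[[19,17],[25,0]]
[[19,17],[25,0]]
[[19,17],[25,0]]
[[7,12],[19,17],[25,0]]
[[7,12],[19,17],[25,0]]
[[7,12],[9,17],[25,0]]
[[7,12],[9,17],[25,2],[30,0]]
[[7,12],[9,17],[25,2],[30,8],[32,0]]
[[7,12],[9,17],[25,20],[42,0]]
[[7,12],[9,17],[25,20],[42,0]]
[[7,12],[9,17],[25,20],[42,0]]
[[7,12],[9,17],[25,20],[42,0]]
[[7,12],[9,17],[25,20],[42,0]]
[[7,12],[9,17],[25,20],[42,0]]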